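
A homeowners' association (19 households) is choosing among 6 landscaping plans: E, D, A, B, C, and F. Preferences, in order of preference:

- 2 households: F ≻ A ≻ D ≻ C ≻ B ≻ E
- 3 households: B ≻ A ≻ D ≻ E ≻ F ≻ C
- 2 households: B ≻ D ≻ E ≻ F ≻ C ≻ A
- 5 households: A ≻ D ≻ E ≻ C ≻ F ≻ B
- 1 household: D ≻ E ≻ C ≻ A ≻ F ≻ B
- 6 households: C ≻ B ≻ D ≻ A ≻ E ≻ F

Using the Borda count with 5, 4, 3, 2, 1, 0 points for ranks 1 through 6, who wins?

D

E: 2·0 + 3·2 + 2·3 + 5·3 + 1·4 + 6·1 = 37
D: 2·3 + 3·3 + 2·4 + 5·4 + 1·5 + 6·3 = 66
A: 2·4 + 3·4 + 2·0 + 5·5 + 1·2 + 6·2 = 59
B: 2·1 + 3·5 + 2·5 + 5·0 + 1·0 + 6·4 = 51
C: 2·2 + 3·0 + 2·1 + 5·2 + 1·3 + 6·5 = 49
F: 2·5 + 3·1 + 2·2 + 5·1 + 1·1 + 6·0 = 23
D has the highest Borda score (66).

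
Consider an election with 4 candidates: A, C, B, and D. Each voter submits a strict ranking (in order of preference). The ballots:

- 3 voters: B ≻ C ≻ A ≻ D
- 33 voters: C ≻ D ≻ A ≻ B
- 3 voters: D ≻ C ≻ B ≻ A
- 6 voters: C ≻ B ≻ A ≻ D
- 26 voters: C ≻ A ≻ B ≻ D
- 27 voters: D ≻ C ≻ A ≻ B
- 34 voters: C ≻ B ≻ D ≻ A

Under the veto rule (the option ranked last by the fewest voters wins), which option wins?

C

Last-place votes: A 37, C 0, B 60, D 35.
C is ranked last by the fewest voters, so C wins.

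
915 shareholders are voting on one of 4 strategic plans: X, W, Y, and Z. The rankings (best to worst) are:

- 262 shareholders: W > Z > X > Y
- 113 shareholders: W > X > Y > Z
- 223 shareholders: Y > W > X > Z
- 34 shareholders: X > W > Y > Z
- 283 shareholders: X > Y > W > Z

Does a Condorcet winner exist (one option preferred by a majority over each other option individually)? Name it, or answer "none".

Checking pairwise contests:
W beats X 598–317.
Y beats W 506–409.
X beats Y 692–223.
X beats Z 653–262.
Every option loses at least one head-to-head, so there is no Condorcet winner.

none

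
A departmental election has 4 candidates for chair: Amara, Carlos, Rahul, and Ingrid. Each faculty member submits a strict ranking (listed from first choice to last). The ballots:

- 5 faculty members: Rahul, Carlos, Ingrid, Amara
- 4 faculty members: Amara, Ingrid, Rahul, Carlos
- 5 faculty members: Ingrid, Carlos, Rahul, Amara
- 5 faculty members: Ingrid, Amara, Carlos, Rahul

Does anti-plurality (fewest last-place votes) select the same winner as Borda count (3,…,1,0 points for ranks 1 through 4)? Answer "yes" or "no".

yes

Anti-plurality — last-place votes: Amara 10, Carlos 4, Rahul 5, Ingrid 0. Winner: Ingrid.
Borda — scores: Amara 22, Carlos 25, Rahul 24, Ingrid 43. Winner: Ingrid.
The two methods agree.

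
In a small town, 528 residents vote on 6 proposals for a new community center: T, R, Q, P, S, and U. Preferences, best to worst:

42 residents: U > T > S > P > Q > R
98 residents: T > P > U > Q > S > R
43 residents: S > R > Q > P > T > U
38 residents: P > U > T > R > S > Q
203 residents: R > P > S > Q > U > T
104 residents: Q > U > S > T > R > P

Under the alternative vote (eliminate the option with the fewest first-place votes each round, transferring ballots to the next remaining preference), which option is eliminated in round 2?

S

Round 1: T 98, R 203, Q 104, P 38, S 43, U 42. Eliminate P.
Round 2: T 98, R 203, Q 104, S 43, U 80. Eliminate S.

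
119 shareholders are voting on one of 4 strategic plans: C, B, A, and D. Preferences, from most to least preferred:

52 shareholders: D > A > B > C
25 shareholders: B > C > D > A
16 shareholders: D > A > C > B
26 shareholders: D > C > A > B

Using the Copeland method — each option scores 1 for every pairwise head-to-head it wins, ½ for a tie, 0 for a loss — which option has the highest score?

C: loses to B, A, and D → score 0.
B: beats C; loses to A and D → score 1.
A: beats C and B; loses to D → score 2.
D: beats C, B, and A → score 3.
D has the best pairwise record.

D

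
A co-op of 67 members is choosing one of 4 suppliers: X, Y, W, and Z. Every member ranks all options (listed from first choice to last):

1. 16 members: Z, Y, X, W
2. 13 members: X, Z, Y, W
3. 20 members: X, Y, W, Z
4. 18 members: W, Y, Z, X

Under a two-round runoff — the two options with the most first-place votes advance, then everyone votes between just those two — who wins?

Round 1 first-place votes: X 33, Y 0, W 18, Z 16.
X and W advance.
Runoff: X is preferred to W by 49 voters; W by 18.
X wins the runoff.

X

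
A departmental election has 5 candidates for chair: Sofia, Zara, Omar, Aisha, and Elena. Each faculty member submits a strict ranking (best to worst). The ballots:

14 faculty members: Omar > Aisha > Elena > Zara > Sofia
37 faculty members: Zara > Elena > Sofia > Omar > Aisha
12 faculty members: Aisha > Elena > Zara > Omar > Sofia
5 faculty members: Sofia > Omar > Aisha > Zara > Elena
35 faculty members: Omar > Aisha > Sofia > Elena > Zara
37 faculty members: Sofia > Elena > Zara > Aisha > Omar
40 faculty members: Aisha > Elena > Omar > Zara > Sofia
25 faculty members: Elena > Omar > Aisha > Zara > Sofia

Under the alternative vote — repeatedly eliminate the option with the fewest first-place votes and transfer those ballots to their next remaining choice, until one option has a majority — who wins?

Round 1: Sofia 42, Zara 37, Omar 49, Aisha 52, Elena 25. Eliminate Elena.
Round 2: Sofia 42, Zara 37, Omar 74, Aisha 52. Eliminate Zara.
Round 3: Sofia 79, Omar 74, Aisha 52. Eliminate Aisha.
Round 4: Sofia 79, Omar 126. Omar has a majority.

Omar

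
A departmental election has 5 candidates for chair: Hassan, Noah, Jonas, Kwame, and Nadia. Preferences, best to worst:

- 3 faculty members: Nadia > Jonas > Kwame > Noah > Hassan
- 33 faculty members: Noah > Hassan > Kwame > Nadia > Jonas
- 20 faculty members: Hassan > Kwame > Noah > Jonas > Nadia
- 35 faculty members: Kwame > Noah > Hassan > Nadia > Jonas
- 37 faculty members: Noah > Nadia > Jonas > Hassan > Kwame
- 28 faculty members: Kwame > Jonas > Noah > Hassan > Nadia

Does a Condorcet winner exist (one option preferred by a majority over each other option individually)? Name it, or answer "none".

Checking pairwise contests:
Noah beats Hassan 136–20.
Kwame beats Noah 86–70.
Hassan beats Jonas 88–68.
Hassan beats Kwame 90–66.
Hassan beats Nadia 116–40.
Every option loses at least one head-to-head, so there is no Condorcet winner.

none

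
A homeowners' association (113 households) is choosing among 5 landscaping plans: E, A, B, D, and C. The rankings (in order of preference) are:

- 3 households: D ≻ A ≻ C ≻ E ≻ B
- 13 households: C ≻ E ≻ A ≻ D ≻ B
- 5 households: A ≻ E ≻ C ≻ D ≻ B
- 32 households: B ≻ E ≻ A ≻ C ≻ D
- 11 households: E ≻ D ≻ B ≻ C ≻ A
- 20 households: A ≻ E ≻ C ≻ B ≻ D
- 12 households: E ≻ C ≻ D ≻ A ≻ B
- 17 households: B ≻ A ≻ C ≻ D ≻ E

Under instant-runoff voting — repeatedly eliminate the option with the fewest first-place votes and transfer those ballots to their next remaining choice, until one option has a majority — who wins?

Round 1: E 23, A 25, B 49, D 3, C 13. Eliminate D.
Round 2: E 23, A 28, B 49, C 13. Eliminate C.
Round 3: E 36, A 28, B 49. Eliminate A.
Round 4: E 64, B 49. E has a majority.

E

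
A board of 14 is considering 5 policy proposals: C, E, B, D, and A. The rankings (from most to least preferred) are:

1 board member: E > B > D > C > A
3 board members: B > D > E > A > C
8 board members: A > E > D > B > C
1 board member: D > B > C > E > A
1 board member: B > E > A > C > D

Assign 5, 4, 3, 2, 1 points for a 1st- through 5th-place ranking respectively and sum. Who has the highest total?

C: 1·2 + 3·1 + 8·1 + 1·3 + 1·2 = 18
E: 1·5 + 3·3 + 8·4 + 1·2 + 1·4 = 52
B: 1·4 + 3·5 + 8·2 + 1·4 + 1·5 = 44
D: 1·3 + 3·4 + 8·3 + 1·5 + 1·1 = 45
A: 1·1 + 3·2 + 8·5 + 1·1 + 1·3 = 51
E has the highest Borda score (52).

E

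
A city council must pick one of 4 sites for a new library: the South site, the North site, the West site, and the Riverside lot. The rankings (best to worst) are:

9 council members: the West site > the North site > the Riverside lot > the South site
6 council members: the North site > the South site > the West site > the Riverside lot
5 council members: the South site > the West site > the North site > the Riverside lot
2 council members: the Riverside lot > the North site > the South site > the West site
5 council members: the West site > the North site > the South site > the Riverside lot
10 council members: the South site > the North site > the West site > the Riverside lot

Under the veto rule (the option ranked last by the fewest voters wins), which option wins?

Last-place votes: the South site 9, the North site 0, the West site 2, the Riverside lot 26.
the North site is ranked last by the fewest voters, so the North site wins.

the North site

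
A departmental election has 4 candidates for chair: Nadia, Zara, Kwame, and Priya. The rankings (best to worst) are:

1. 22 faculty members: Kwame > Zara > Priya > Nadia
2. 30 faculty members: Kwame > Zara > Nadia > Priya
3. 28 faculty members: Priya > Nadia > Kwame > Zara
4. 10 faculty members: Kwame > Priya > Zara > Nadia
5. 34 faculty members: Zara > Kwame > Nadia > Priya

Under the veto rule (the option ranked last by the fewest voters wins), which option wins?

Last-place votes: Nadia 32, Zara 28, Kwame 0, Priya 64.
Kwame is ranked last by the fewest voters, so Kwame wins.

Kwame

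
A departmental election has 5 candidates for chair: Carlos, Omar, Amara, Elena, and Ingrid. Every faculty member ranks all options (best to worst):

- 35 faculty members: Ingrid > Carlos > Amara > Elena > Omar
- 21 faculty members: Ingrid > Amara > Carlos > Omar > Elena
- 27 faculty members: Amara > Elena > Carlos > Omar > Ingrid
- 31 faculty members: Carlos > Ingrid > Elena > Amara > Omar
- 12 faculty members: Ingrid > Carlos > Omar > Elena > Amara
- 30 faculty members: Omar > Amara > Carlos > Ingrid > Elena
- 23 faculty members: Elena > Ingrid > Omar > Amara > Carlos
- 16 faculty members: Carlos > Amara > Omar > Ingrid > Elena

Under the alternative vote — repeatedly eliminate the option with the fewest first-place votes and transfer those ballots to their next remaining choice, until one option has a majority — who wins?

Round 1: Carlos 47, Omar 30, Amara 27, Elena 23, Ingrid 68. Eliminate Elena.
Round 2: Carlos 47, Omar 30, Amara 27, Ingrid 91. Eliminate Amara.
Round 3: Carlos 74, Omar 30, Ingrid 91. Eliminate Omar.
Round 4: Carlos 104, Ingrid 91. Carlos has a majority.

Carlos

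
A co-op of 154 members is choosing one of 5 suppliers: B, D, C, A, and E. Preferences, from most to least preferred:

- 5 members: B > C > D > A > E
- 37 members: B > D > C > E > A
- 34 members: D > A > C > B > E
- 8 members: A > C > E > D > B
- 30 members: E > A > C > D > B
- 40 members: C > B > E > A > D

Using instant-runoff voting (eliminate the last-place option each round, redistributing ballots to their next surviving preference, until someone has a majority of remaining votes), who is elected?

C

Round 1: B 42, D 34, C 40, A 8, E 30. Eliminate A.
Round 2: B 42, D 34, C 48, E 30. Eliminate E.
Round 3: B 42, D 34, C 78. C has a majority.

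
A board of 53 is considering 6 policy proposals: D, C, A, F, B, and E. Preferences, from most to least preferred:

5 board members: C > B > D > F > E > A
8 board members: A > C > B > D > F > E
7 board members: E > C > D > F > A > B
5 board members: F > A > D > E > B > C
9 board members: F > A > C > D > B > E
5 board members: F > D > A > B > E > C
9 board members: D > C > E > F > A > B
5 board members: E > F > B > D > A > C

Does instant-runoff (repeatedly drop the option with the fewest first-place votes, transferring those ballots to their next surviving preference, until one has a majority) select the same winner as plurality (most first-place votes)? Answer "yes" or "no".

no

Instant-runoff — R1 D 9, C 5, A 8, F 19, B 0, E 12 (B out); R2 D 9, C 5, A 8, F 19, E 12 (C out); R3 D 14, A 8, F 19, E 12 (A out); R4 D 22, F 19, E 12 (E out); R5 D 29, F 24 (D winner). Winner: D.
Plurality — first-place votes: D 9, C 5, A 8, F 19, B 0, E 12. Winner: F.
The two methods disagree.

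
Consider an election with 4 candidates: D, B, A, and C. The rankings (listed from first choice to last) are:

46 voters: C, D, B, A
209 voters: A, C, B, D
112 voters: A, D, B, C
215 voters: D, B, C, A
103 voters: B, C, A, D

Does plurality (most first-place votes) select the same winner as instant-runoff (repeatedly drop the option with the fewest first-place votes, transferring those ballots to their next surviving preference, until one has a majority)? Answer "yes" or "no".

yes

Plurality — first-place votes: D 215, B 103, A 321, C 46. Winner: A.
Instant-runoff — R1 D 215, B 103, A 321, C 46 (C out); R2 D 261, B 103, A 321 (B out); R3 D 261, A 424 (A winner). Winner: A.
The two methods agree.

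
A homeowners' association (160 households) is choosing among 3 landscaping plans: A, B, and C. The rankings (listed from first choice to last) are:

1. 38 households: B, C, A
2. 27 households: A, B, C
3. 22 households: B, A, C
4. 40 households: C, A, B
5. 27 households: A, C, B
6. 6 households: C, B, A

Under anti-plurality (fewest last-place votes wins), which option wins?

A

Last-place votes: A 44, B 67, C 49.
A is ranked last by the fewest voters, so A wins.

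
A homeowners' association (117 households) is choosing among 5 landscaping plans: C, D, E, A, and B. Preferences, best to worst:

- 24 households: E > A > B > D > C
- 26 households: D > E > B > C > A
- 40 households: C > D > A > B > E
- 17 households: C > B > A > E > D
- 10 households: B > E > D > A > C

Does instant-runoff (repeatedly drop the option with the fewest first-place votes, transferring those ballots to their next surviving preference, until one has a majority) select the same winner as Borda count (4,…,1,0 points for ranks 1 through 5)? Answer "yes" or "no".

no

Instant-runoff — R1 C 57, D 26, E 24, A 0, B 10 (A out); R2 C 57, D 26, E 24, B 10 (B out); R3 C 57, D 26, E 34 (D out); R4 C 57, E 60 (E winner). Winner: E.
Borda — scores: C 254, D 268, E 221, A 196, B 231. Winner: D.
The two methods disagree.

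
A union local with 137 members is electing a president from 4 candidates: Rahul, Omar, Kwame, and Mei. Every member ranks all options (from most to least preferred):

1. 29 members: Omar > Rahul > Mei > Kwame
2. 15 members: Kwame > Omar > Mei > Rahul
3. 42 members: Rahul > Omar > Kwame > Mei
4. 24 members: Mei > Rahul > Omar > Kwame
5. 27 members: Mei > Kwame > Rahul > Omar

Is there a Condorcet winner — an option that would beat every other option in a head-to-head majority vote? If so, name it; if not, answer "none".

Rahul

Rahul vs Omar: 93–44 for Rahul.
Rahul vs Kwame: 95–42 for Rahul.
Rahul vs Mei: 71–66 for Rahul.
Rahul beats every other option head-to-head.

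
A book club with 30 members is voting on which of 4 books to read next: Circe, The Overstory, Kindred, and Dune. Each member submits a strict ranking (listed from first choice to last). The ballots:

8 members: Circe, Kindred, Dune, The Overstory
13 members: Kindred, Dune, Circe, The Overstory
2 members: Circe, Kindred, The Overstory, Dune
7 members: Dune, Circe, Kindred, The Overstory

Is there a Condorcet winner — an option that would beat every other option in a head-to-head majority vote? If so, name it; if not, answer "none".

none

Checking pairwise contests:
Dune beats Circe 20–10.
Circe beats The Overstory 30–0.
Circe beats Kindred 17–13.
Kindred beats Dune 23–7.
Every option loses at least one head-to-head, so there is no Condorcet winner.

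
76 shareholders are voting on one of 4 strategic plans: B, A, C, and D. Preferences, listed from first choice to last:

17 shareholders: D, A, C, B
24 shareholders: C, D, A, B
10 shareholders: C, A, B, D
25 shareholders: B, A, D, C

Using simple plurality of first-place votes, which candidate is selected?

C

First-place votes: B 25, A 0, C 34, D 17.
C has the most first-place votes.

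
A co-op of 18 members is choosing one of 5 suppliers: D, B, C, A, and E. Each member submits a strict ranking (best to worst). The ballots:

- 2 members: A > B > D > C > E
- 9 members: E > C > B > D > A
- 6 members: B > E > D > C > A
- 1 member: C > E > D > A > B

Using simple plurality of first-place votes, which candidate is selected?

First-place votes: D 0, B 6, C 1, A 2, E 9.
E has the most first-place votes.

E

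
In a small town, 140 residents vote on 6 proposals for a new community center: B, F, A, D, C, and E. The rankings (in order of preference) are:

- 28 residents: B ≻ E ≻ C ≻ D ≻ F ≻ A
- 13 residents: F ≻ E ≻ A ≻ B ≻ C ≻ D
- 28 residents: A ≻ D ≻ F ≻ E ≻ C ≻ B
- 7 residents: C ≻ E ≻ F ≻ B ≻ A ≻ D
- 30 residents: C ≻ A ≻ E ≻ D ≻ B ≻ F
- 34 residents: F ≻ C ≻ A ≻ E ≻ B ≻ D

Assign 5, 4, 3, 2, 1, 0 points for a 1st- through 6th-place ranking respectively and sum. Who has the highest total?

B: 28·5 + 13·2 + 28·0 + 7·2 + 30·1 + 34·1 = 244
F: 28·1 + 13·5 + 28·3 + 7·3 + 30·0 + 34·5 = 368
A: 28·0 + 13·3 + 28·5 + 7·1 + 30·4 + 34·3 = 408
D: 28·2 + 13·0 + 28·4 + 7·0 + 30·2 + 34·0 = 228
C: 28·3 + 13·1 + 28·1 + 7·5 + 30·5 + 34·4 = 446
E: 28·4 + 13·4 + 28·2 + 7·4 + 30·3 + 34·2 = 406
C has the highest Borda score (446).

C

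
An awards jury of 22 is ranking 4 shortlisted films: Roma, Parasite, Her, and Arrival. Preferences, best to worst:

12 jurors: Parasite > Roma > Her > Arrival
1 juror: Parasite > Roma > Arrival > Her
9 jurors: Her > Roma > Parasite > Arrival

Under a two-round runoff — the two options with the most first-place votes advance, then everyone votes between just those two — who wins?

Parasite

Round 1 first-place votes: Roma 0, Parasite 13, Her 9, Arrival 0.
Parasite and Her advance.
Runoff: Parasite is preferred to Her by 13 voters; Her by 9.
Parasite wins the runoff.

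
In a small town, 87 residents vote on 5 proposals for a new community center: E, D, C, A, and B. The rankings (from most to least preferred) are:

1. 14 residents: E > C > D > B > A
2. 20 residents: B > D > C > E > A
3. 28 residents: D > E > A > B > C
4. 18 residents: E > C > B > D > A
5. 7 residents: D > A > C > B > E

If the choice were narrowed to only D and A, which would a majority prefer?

D

Voters preferring D to A: 87; preferring A to D: 0.
D wins the head-to-head.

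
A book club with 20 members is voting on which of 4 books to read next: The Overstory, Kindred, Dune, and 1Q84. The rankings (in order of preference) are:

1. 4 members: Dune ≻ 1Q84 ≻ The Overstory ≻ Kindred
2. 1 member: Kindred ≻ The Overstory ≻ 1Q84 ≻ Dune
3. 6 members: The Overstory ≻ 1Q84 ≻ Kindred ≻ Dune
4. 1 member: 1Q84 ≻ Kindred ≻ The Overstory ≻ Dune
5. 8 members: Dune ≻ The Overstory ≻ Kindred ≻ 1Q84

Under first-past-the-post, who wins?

Dune

First-place votes: The Overstory 6, Kindred 1, Dune 12, 1Q84 1.
Dune has the most first-place votes.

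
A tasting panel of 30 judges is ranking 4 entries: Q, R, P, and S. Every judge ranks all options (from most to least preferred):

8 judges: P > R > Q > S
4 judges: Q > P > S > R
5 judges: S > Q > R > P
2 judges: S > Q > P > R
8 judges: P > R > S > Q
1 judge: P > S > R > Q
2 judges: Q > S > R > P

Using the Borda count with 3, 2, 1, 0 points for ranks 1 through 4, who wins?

Q: 8·1 + 4·3 + 5·2 + 2·2 + 8·0 + 1·0 + 2·3 = 40
R: 8·2 + 4·0 + 5·1 + 2·0 + 8·2 + 1·1 + 2·1 = 40
P: 8·3 + 4·2 + 5·0 + 2·1 + 8·3 + 1·3 + 2·0 = 61
S: 8·0 + 4·1 + 5·3 + 2·3 + 8·1 + 1·2 + 2·2 = 39
P has the highest Borda score (61).

P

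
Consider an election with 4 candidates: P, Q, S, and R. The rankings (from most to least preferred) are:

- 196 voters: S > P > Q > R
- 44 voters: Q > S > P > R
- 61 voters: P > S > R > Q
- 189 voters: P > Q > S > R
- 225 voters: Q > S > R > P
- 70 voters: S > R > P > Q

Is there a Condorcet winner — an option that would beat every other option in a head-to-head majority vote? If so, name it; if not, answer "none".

Checking pairwise contests:
S beats P 535–250.
P beats Q 516–269.
Q beats S 458–327.
P beats R 490–295.
Every option loses at least one head-to-head, so there is no Condorcet winner.

none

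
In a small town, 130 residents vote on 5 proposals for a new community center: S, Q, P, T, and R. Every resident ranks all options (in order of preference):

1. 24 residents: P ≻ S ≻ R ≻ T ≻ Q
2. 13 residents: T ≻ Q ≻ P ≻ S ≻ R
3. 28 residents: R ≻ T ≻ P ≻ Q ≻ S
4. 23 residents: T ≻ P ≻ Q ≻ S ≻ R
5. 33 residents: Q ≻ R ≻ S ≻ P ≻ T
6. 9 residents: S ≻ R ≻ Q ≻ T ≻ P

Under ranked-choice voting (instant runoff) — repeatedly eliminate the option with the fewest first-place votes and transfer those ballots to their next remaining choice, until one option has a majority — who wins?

R

Round 1: S 9, Q 33, P 24, T 36, R 28. Eliminate S.
Round 2: Q 33, P 24, T 36, R 37. Eliminate P.
Round 3: Q 33, T 36, R 61. Eliminate Q.
Round 4: T 36, R 94. R has a majority.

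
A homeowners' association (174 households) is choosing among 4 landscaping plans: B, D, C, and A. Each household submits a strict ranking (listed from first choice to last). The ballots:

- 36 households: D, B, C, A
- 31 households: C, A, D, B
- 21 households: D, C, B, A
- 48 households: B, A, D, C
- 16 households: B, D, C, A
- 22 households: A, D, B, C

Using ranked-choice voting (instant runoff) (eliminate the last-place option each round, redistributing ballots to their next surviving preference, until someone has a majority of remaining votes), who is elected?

D

Round 1: B 64, D 57, C 31, A 22. Eliminate A.
Round 2: B 64, D 79, C 31. Eliminate C.
Round 3: B 64, D 110. D has a majority.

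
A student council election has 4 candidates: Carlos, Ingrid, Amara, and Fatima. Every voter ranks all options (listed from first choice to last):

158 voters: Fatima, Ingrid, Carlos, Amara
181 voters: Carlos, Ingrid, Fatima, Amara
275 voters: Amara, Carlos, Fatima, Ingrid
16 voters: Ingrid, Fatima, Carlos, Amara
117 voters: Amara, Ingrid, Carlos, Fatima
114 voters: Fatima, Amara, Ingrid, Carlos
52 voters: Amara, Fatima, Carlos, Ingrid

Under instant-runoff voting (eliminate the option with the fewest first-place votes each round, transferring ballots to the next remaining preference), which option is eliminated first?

Ingrid

Round 1: Carlos 181, Ingrid 16, Amara 444, Fatima 272. Eliminate Ingrid.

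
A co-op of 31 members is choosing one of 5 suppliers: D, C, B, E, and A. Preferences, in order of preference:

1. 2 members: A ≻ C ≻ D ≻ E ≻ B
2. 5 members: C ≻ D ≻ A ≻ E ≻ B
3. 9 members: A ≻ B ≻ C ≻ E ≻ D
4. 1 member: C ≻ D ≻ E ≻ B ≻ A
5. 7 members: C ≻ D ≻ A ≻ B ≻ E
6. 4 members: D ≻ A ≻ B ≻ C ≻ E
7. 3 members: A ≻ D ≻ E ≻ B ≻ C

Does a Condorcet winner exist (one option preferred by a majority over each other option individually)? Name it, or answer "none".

Checking pairwise contests:
C beats D 24–7.
B beats C 16–15.
D beats B 22–9.
D beats E 22–9.
D beats A 17–14.
Every option loses at least one head-to-head, so there is no Condorcet winner.

none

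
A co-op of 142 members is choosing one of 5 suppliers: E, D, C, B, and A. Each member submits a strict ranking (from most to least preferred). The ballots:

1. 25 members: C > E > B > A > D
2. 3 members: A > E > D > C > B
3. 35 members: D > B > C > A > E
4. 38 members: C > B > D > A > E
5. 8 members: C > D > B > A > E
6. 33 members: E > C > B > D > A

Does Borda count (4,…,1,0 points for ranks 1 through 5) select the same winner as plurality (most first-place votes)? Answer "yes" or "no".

yes

Borda — scores: E 216, D 279, C 456, B 351, A 118. Winner: C.
Plurality — first-place votes: E 33, D 35, C 71, B 0, A 3. Winner: C.
The two methods agree.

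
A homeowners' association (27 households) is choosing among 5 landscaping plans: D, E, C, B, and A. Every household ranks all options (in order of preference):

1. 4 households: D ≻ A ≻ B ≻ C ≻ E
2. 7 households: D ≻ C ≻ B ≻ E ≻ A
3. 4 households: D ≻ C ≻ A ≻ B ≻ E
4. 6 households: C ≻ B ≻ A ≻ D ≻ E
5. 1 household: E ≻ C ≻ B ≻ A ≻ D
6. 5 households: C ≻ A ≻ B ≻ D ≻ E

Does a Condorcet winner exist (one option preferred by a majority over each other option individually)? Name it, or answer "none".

D vs E: 26–1 for D.
D vs C: 15–12 for D.
D vs B: 15–12 for D.
D vs A: 15–12 for D.
D beats every other option head-to-head.

D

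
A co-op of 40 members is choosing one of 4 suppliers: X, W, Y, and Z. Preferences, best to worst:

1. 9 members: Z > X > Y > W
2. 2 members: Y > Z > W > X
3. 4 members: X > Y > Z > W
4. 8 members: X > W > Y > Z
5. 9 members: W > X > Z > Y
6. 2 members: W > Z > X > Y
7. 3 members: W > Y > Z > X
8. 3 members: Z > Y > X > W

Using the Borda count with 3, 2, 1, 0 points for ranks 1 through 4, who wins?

X

X: 9·2 + 2·0 + 4·3 + 8·3 + 9·2 + 2·1 + 3·0 + 3·1 = 77
W: 9·0 + 2·1 + 4·0 + 8·2 + 9·3 + 2·3 + 3·3 + 3·0 = 60
Y: 9·1 + 2·3 + 4·2 + 8·1 + 9·0 + 2·0 + 3·2 + 3·2 = 43
Z: 9·3 + 2·2 + 4·1 + 8·0 + 9·1 + 2·2 + 3·1 + 3·3 = 60
X has the highest Borda score (77).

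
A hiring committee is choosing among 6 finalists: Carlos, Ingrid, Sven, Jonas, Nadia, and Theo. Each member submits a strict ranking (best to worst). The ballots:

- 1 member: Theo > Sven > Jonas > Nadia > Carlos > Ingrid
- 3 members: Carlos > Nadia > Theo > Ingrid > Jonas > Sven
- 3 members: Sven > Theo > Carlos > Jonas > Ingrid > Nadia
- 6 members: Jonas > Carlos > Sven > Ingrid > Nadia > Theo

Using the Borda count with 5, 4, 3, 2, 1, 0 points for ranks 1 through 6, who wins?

Carlos

Carlos: 1·1 + 3·5 + 3·3 + 6·4 = 49
Ingrid: 1·0 + 3·2 + 3·1 + 6·2 = 21
Sven: 1·4 + 3·0 + 3·5 + 6·3 = 37
Jonas: 1·3 + 3·1 + 3·2 + 6·5 = 42
Nadia: 1·2 + 3·4 + 3·0 + 6·1 = 20
Theo: 1·5 + 3·3 + 3·4 + 6·0 = 26
Carlos has the highest Borda score (49).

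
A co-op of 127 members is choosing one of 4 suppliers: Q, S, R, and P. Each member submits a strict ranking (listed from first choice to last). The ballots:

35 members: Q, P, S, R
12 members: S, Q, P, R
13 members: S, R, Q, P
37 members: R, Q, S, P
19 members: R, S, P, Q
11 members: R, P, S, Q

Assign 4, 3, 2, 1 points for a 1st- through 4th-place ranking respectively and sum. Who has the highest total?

Q: 35·4 + 12·3 + 13·2 + 37·3 + 19·1 + 11·1 = 343
S: 35·2 + 12·4 + 13·4 + 37·2 + 19·3 + 11·2 = 323
R: 35·1 + 12·1 + 13·3 + 37·4 + 19·4 + 11·4 = 354
P: 35·3 + 12·2 + 13·1 + 37·1 + 19·2 + 11·3 = 250
R has the highest Borda score (354).

R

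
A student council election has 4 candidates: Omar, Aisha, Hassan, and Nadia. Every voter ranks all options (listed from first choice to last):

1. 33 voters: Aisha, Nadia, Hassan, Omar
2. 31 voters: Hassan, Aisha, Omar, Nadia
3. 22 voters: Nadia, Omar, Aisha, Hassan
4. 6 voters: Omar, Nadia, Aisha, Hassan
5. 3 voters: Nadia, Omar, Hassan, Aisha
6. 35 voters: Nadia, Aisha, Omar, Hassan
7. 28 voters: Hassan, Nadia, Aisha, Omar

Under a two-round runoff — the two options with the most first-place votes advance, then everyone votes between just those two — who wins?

Round 1 first-place votes: Omar 6, Aisha 33, Hassan 59, Nadia 60.
Nadia and Hassan advance.
Runoff: Nadia is preferred to Hassan by 99 voters; Hassan by 59.
Nadia wins the runoff.

Nadia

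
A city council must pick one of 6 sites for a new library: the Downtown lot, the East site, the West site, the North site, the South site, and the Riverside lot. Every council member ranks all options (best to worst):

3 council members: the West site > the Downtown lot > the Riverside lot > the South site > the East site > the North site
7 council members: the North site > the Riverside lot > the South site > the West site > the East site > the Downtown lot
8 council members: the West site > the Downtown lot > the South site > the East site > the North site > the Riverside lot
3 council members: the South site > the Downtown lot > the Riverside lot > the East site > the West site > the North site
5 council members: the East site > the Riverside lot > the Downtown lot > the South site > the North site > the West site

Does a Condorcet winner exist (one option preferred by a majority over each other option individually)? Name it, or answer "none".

none

Checking pairwise contests:
the West site beats the Downtown lot 18–8.
the Downtown lot beats the East site 14–12.
the South site beats the West site 15–11.
the Downtown lot beats the North site 19–7.
the Downtown lot beats the South site 16–10.
the Downtown lot beats the Riverside lot 14–12.
Every option loses at least one head-to-head, so there is no Condorcet winner.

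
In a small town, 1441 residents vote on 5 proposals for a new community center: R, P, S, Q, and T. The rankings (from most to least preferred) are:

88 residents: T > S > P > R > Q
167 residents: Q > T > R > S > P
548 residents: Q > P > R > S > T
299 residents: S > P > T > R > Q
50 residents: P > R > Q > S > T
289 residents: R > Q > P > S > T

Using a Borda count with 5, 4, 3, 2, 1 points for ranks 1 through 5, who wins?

R: 88·2 + 167·3 + 548·3 + 299·2 + 50·4 + 289·5 = 4564
P: 88·3 + 167·1 + 548·4 + 299·4 + 50·5 + 289·3 = 4936
S: 88·4 + 167·2 + 548·2 + 299·5 + 50·2 + 289·2 = 3955
Q: 88·1 + 167·5 + 548·5 + 299·1 + 50·3 + 289·4 = 5268
T: 88·5 + 167·4 + 548·1 + 299·3 + 50·1 + 289·1 = 2892
Q has the highest Borda score (5268).

Q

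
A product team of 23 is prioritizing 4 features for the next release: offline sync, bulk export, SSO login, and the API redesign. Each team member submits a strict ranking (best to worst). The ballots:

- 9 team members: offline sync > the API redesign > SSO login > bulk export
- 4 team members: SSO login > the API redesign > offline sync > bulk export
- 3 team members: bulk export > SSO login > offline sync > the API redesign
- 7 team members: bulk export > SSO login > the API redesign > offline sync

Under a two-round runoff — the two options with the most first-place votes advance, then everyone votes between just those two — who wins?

Round 1 first-place votes: offline sync 9, bulk export 10, SSO login 4, the API redesign 0.
bulk export and offline sync advance.
Runoff: bulk export is preferred to offline sync by 10 voters; offline sync by 13.
offline sync wins the runoff.

offline sync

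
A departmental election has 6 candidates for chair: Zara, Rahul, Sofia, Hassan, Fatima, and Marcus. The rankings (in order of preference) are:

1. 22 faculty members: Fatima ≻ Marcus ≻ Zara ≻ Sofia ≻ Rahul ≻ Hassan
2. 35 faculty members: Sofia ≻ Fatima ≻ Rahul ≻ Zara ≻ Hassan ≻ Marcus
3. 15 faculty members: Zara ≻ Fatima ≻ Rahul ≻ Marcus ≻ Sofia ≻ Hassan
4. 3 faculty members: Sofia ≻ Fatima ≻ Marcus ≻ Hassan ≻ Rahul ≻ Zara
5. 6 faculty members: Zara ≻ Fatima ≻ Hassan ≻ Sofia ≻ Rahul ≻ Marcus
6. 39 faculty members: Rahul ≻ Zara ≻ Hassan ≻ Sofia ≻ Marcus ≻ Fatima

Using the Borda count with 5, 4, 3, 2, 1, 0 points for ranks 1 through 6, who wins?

Zara: 22·3 + 35·2 + 15·5 + 3·0 + 6·5 + 39·4 = 397
Rahul: 22·1 + 35·3 + 15·3 + 3·1 + 6·1 + 39·5 = 376
Sofia: 22·2 + 35·5 + 15·1 + 3·5 + 6·2 + 39·2 = 339
Hassan: 22·0 + 35·1 + 15·0 + 3·2 + 6·3 + 39·3 = 176
Fatima: 22·5 + 35·4 + 15·4 + 3·4 + 6·4 + 39·0 = 346
Marcus: 22·4 + 35·0 + 15·2 + 3·3 + 6·0 + 39·1 = 166
Zara has the highest Borda score (397).

Zara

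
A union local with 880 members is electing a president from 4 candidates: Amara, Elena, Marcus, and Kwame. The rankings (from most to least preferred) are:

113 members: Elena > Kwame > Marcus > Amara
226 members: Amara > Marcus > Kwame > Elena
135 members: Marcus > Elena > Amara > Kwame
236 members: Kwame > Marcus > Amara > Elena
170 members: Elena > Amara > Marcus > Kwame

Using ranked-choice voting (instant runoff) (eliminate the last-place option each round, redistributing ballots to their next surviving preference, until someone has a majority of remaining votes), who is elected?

Kwame

Round 1: Amara 226, Elena 283, Marcus 135, Kwame 236. Eliminate Marcus.
Round 2: Amara 226, Elena 418, Kwame 236. Eliminate Amara.
Round 3: Elena 418, Kwame 462. Kwame has a majority.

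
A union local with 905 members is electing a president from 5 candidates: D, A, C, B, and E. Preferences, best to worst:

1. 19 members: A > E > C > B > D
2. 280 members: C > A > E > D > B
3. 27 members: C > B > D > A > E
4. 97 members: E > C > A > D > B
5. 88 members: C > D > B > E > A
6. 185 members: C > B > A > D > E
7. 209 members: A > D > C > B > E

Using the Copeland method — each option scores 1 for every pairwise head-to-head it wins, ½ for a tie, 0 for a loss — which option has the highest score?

D: beats B and E; loses to A and C → score 2.
A: beats D, B, and E; loses to C → score 3.
C: beats D, A, B, and E → score 4.
B: beats E; loses to D, A, and C → score 1.
E: loses to D, A, C, and B → score 0.
C has the best pairwise record.

C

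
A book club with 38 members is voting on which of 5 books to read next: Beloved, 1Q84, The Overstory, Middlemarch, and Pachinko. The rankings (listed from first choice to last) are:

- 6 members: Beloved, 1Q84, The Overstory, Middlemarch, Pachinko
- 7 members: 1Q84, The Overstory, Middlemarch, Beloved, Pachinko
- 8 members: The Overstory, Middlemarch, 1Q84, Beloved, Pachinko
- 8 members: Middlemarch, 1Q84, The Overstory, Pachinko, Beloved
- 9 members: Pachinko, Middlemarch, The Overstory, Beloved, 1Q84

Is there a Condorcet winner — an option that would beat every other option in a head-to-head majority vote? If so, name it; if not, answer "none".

none

Checking pairwise contests:
1Q84 beats Beloved 23–15.
Middlemarch beats 1Q84 25–13.
1Q84 beats The Overstory 21–17.
The Overstory beats Middlemarch 21–17.
Beloved beats Pachinko 21–17.
Every option loses at least one head-to-head, so there is no Condorcet winner.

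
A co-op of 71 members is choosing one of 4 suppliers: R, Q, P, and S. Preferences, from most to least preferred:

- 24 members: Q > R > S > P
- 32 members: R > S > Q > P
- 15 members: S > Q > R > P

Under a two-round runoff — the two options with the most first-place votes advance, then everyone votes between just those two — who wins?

Q

Round 1 first-place votes: R 32, Q 24, P 0, S 15.
R and Q advance.
Runoff: R is preferred to Q by 32 voters; Q by 39.
Q wins the runoff.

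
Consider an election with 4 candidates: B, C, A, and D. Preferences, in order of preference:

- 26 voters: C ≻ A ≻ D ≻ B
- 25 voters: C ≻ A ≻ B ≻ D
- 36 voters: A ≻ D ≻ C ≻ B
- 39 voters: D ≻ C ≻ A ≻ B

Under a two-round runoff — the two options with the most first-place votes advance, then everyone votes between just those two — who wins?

Round 1 first-place votes: B 0, C 51, A 36, D 39.
C and D advance.
Runoff: C is preferred to D by 51 voters; D by 75.
D wins the runoff.

D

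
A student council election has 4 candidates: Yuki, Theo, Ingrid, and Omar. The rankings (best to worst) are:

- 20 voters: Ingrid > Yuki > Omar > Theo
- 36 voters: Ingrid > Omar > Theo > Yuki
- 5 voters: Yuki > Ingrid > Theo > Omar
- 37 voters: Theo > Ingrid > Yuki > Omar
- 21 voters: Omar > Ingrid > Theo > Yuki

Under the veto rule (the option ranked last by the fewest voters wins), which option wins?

Ingrid

Last-place votes: Yuki 57, Theo 20, Ingrid 0, Omar 42.
Ingrid is ranked last by the fewest voters, so Ingrid wins.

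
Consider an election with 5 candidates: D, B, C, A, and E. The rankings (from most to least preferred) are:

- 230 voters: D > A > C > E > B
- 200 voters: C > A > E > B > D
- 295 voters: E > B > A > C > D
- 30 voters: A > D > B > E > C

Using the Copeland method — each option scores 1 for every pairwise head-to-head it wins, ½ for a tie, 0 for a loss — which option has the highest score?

D: loses to B, C, A, and E → score 0.
B: beats D; loses to C, A, and E → score 1.
C: beats D, B, and E; loses to A → score 3.
A: beats D, B, C, and E → score 4.
E: beats D and B; loses to C and A → score 2.
A has the best pairwise record.

A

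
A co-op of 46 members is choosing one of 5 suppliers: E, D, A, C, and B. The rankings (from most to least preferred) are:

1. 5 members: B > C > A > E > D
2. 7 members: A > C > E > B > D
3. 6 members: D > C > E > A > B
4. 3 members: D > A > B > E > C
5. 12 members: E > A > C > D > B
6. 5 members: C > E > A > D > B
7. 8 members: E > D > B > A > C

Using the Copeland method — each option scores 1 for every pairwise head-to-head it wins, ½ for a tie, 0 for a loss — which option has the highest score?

E

E: beats D, A, and B; ties C → score 3.5.
D: beats B; loses to E, A, and C → score 1.
A: beats D, C, and B; loses to E → score 3.
C: beats D and B; ties E; loses to A → score 2.5.
B: loses to E, D, A, and C → score 0.
E has the best pairwise record.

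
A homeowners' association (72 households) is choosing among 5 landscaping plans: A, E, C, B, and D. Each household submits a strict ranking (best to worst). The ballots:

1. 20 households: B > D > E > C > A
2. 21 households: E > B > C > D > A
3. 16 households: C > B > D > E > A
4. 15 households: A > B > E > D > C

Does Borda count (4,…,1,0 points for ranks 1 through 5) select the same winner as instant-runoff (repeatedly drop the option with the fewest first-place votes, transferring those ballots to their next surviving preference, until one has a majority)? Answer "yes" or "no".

Borda — scores: A 60, E 170, C 126, B 236, D 128. Winner: B.
Instant-runoff — R1 A 15, E 21, C 16, B 20, D 0 (D out); R2 A 15, E 21, C 16, B 20 (A out); R3 E 21, C 16, B 35 (C out); R4 E 21, B 51 (B winner). Winner: B.
The two methods agree.

yes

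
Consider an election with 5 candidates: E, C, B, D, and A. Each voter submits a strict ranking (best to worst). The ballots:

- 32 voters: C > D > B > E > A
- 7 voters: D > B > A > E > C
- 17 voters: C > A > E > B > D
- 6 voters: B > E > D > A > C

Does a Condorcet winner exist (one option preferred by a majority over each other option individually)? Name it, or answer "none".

C

C vs E: 49–13 for C.
C vs B: 49–13 for C.
C vs D: 49–13 for C.
C vs A: 49–13 for C.
C beats every other option head-to-head.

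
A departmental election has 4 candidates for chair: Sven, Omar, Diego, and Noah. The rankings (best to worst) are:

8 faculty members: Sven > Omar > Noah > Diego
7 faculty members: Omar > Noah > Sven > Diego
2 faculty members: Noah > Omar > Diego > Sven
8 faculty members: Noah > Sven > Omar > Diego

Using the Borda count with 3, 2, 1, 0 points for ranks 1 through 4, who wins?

Sven: 8·3 + 7·1 + 2·0 + 8·2 = 47
Omar: 8·2 + 7·3 + 2·2 + 8·1 = 49
Diego: 8·0 + 7·0 + 2·1 + 8·0 = 2
Noah: 8·1 + 7·2 + 2·3 + 8·3 = 52
Noah has the highest Borda score (52).

Noah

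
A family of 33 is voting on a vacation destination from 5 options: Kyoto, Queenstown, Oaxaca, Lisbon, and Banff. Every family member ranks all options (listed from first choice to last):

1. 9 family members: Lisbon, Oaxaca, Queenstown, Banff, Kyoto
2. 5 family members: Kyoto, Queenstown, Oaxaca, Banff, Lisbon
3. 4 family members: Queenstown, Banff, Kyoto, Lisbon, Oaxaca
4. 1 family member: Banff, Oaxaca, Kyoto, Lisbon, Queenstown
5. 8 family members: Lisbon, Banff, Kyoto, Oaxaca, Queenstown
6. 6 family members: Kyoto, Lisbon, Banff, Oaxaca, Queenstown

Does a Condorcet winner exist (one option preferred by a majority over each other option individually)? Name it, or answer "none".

Lisbon

Lisbon vs Kyoto: 17–16 for Lisbon.
Lisbon vs Queenstown: 24–9 for Lisbon.
Lisbon vs Oaxaca: 27–6 for Lisbon.
Lisbon vs Banff: 23–10 for Lisbon.
Lisbon beats every other option head-to-head.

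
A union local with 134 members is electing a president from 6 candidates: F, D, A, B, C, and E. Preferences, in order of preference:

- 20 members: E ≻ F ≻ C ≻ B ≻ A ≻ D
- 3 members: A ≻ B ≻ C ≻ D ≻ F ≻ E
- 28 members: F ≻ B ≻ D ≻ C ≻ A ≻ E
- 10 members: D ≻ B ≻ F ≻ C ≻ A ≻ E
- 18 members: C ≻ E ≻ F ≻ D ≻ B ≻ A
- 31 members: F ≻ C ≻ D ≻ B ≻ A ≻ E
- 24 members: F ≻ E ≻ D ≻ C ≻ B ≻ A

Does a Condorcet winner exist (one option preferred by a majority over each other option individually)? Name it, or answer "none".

F

F vs D: 121–13 for F.
F vs A: 131–3 for F.
F vs B: 121–13 for F.
F vs C: 113–21 for F.
F vs E: 96–38 for F.
F beats every other option head-to-head.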